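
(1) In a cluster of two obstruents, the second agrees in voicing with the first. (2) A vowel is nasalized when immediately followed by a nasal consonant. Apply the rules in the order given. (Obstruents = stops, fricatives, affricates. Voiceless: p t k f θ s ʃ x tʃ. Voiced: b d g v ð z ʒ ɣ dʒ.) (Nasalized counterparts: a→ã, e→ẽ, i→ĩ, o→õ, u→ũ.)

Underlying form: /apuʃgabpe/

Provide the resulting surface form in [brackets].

[apuʃkabbe]

Rule 1: /g/ after /ʃ/ (voiceless) → [k]
Rule 1: /p/ after /b/ (voiced) → [b]
After rule 1: apuʃkabbe
Rule 2: no segment meets the rule's conditions; no change.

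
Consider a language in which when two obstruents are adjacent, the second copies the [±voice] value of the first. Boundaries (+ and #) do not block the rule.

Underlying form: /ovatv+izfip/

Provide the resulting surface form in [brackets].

/v/ after /t/ (voiceless) → [f]
/f/ after /z/ (voiced) → [v]

[ovatf+izvip]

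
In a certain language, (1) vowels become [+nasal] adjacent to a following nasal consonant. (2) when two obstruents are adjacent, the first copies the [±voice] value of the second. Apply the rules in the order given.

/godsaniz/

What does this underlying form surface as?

[gotsãniz]

Rule 1: /a/ before nasal /n/ → [ã]
After rule 1: godsãniz
Rule 2: /d/ before /s/ (voiceless) → [t]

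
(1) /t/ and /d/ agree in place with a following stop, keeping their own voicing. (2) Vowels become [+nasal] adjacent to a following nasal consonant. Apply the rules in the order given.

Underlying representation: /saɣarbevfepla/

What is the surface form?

[saɣarbevfepla]

Rule 1: no segment meets the rule's conditions; no change.
After rule 1: saɣarbevfepla
Rule 2: no segment meets the rule's conditions; no change.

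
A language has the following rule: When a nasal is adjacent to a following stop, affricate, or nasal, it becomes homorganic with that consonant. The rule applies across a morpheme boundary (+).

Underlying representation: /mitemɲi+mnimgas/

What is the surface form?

/m/ before /ɲ/ (palatal) → [ɲ]
/m/ before /n/ (alveolar) → [n]
/m/ before /g/ (velar) → [ŋ]

[miteɲɲi+nniŋgas]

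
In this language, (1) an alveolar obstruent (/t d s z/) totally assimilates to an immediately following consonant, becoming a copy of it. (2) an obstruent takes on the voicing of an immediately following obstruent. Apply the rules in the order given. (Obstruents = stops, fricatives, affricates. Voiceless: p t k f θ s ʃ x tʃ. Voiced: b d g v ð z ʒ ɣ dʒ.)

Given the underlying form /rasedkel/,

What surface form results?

Rule 1: /d/ before /k/ → [k] (total assimilation)
After rule 1: rasekkel
Rule 2: no segment meets the rule's conditions; no change.

[rasekkel]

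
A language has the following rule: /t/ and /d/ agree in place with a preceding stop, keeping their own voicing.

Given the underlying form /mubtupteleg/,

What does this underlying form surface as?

/t/ after /b/ (labial) → [p]
/t/ after /p/ (labial) → [p]

[mubpuppeleg]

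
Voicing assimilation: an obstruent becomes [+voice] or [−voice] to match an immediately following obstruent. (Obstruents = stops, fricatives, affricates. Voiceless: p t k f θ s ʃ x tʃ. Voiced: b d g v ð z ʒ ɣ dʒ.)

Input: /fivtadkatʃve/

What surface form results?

[fiftatkadʒve]

/v/ before /t/ (voiceless) → [f]
/d/ before /k/ (voiceless) → [t]
/tʃ/ before /v/ (voiced) → [dʒ]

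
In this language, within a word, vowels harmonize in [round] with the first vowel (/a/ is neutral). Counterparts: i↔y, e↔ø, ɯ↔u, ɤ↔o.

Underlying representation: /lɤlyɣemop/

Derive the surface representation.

[lɤliɣemɤp]

/y/ harmonizes with /ɤ/ ([-round]) → [i]
/o/ harmonizes with /ɤ/ ([-round]) → [ɤ]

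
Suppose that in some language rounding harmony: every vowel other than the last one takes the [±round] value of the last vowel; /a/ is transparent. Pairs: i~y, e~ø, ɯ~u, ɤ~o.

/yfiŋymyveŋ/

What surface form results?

[ifiŋimiveŋ]

/y/ harmonizes with /e/ ([-round]) → [i]
/y/ harmonizes with /e/ ([-round]) → [i]
/y/ harmonizes with /e/ ([-round]) → [i]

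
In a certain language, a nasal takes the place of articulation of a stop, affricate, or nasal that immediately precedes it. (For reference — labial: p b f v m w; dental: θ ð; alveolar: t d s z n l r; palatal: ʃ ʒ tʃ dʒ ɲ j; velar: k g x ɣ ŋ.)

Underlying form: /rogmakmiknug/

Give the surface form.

/m/ after /g/ (velar) → [ŋ]
/m/ after /k/ (velar) → [ŋ]
/n/ after /k/ (velar) → [ŋ]

[rogŋakŋikŋug]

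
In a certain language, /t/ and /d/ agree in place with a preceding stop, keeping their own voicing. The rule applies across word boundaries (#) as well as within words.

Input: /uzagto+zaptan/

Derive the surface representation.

[uzagko+zappan]

/t/ after /g/ (velar) → [k]
/t/ after /p/ (labial) → [p]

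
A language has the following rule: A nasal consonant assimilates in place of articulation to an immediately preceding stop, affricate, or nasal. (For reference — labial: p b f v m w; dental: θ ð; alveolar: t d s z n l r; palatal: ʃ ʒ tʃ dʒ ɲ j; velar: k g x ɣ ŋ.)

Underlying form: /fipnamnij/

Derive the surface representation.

/n/ after /p/ (labial) → [m]
/n/ after /m/ (labial) → [m]

[fipmammij]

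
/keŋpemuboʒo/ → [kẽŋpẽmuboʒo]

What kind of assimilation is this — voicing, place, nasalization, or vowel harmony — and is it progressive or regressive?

/e/→[ẽ] /e/→[ẽ].
Each target copies a feature from the following segment, so the direction is regressive.

nasalization, regressive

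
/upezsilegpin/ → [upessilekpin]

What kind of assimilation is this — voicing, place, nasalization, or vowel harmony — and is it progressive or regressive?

voicing assimilation, regressive

/z/→[s] /g/→[k].
Each target copies a feature from the following segment, so the direction is regressive.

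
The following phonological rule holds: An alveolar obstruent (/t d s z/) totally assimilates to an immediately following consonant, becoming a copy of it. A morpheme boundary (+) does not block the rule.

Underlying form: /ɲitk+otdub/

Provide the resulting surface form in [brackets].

/t/ before /k/ → [k] (total assimilation)
/t/ before /d/ → [d] (total assimilation)

[ɲikk+oddub]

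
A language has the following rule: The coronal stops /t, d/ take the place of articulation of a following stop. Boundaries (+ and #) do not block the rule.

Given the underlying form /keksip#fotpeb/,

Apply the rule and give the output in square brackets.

/t/ before /p/ (labial) → [p]

[keksip#foppeb]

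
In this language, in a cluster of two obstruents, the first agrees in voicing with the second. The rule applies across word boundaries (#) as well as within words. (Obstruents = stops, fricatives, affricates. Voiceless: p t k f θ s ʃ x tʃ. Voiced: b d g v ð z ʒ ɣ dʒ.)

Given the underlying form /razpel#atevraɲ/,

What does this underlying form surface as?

[raspel#atevraɲ]

/z/ before /p/ (voiceless) → [s]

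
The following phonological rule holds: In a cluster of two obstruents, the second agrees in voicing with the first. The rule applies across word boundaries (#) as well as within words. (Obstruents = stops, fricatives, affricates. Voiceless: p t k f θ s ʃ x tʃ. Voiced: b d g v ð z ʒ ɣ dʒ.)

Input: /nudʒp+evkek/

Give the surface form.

[nudʒb+evgek]

/p/ after /dʒ/ (voiced) → [b]
/k/ after /v/ (voiced) → [g]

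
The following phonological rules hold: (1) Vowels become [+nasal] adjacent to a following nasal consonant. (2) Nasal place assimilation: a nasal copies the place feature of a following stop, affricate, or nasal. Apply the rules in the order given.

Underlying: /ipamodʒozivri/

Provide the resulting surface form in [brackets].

Rule 1: /a/ before nasal /m/ → [ã]
After rule 1: ipãmodʒozivri
Rule 2: no segment meets the rule's conditions; no change.

[ipãmodʒozivri]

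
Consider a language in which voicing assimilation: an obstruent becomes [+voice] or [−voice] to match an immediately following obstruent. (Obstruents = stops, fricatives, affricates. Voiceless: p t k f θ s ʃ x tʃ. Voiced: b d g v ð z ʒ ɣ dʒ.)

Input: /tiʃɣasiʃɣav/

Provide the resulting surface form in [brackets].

/ʃ/ before /ɣ/ (voiced) → [ʒ]
/ʃ/ before /ɣ/ (voiced) → [ʒ]

[tiʒɣasiʒɣav]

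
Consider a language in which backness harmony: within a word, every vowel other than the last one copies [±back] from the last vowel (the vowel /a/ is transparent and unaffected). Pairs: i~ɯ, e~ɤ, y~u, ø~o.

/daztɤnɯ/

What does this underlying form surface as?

no segment meets the rule's conditions; no change.

[daztɤnɯ]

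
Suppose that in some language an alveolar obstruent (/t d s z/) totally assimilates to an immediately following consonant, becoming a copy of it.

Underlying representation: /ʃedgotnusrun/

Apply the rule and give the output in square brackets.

[ʃeggonnurrun]

/d/ before /g/ → [g] (total assimilation)
/t/ before /n/ → [n] (total assimilation)
/s/ before /r/ → [r] (total assimilation)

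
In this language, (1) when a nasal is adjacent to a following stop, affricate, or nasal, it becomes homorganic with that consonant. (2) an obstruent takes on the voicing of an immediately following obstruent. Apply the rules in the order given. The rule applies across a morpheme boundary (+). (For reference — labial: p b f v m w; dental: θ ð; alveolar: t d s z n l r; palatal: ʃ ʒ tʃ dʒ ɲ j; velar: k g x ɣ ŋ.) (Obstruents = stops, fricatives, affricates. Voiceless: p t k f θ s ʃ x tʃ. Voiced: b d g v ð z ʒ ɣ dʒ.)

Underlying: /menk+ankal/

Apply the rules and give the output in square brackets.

[meŋk+aŋkal]

Rule 1: /n/ before /k/ (velar) → [ŋ]
Rule 1: /n/ before /k/ (velar) → [ŋ]
After rule 1: meŋk+aŋkal
Rule 2: no segment meets the rule's conditions; no change.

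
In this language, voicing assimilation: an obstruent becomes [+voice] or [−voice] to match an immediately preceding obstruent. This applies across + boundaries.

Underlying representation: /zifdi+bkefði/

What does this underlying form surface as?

/d/ after /f/ (voiceless) → [t]
/k/ after /b/ (voiced) → [g]
/ð/ after /f/ (voiceless) → [θ]

[zifti+bgefθi]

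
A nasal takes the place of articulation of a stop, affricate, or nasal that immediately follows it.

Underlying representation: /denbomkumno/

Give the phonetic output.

[demboŋkunno]

/n/ before /b/ (labial) → [m]
/m/ before /k/ (velar) → [ŋ]
/m/ before /n/ (alveolar) → [n]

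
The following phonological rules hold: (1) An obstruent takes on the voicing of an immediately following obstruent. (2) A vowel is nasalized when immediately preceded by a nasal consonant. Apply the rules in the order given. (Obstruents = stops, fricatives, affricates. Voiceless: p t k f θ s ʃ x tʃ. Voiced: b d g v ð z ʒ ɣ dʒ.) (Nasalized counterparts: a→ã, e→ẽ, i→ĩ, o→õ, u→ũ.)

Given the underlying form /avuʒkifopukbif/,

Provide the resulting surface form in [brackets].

[avuʃkifopugbif]

Rule 1: /ʒ/ before /k/ (voiceless) → [ʃ]
Rule 1: /k/ before /b/ (voiced) → [g]
After rule 1: avuʃkifopugbif
Rule 2: no segment meets the rule's conditions; no change.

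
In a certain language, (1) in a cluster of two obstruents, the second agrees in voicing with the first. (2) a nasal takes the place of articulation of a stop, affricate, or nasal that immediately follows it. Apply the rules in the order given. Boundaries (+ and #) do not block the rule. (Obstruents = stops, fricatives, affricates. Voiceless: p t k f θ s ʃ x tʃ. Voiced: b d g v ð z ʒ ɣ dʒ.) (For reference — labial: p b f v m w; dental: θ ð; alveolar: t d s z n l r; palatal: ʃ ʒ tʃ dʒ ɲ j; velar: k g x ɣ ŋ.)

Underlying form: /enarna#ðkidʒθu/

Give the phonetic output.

Rule 1: /k/ after /ð/ (voiced) → [g]
Rule 1: /θ/ after /dʒ/ (voiced) → [ð]
After rule 1: enarna#ðgidʒðu
Rule 2: no segment meets the rule's conditions; no change.

[enarna#ðgidʒðu]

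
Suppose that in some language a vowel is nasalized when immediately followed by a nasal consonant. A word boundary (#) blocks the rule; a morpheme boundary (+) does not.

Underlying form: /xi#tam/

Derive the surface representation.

/a/ before nasal /m/ → [ã]

[xi#tãm]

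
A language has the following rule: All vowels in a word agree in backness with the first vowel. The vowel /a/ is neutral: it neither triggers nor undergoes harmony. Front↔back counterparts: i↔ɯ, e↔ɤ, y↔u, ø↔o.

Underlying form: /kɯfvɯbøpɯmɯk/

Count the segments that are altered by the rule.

1

/ø/ harmonizes with /ɯ/ ([+back]) → [o]
1 segment changes.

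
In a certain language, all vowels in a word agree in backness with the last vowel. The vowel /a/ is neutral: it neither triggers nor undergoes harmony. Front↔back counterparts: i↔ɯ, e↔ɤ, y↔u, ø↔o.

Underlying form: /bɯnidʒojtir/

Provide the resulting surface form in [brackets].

[binidʒøjtir]

/ɯ/ harmonizes with /i/ ([-back]) → [i]
/o/ harmonizes with /i/ ([-back]) → [ø]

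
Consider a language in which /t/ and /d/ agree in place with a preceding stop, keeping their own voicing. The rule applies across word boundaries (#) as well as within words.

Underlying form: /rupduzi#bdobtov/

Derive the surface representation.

[rupbuzi#bbobpov]

/d/ after /p/ (labial) → [b]
/d/ after /b/ (labial) → [b]
/t/ after /b/ (labial) → [p]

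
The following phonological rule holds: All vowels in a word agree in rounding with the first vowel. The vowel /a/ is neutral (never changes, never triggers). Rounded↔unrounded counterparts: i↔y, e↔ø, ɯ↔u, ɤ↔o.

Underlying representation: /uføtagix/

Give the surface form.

/i/ harmonizes with /u/ ([+round]) → [y]

[uføtagyx]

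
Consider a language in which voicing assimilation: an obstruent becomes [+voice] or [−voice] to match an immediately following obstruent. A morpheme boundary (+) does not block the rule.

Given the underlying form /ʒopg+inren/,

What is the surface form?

/p/ before /g/ (voiced) → [b]

[ʒobg+inren]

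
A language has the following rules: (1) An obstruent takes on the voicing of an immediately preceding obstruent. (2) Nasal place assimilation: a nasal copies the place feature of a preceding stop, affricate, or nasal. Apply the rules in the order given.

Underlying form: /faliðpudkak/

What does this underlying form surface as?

[faliðbudgak]

Rule 1: /p/ after /ð/ (voiced) → [b]
Rule 1: /k/ after /d/ (voiced) → [g]
After rule 1: faliðbudgak
Rule 2: no segment meets the rule's conditions; no change.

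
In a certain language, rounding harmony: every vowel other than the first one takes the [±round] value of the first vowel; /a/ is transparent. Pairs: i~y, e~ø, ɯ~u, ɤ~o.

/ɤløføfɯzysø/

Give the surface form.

/ø/ harmonizes with /ɤ/ ([-round]) → [e]
/ø/ harmonizes with /ɤ/ ([-round]) → [e]
/y/ harmonizes with /ɤ/ ([-round]) → [i]
/ø/ harmonizes with /ɤ/ ([-round]) → [e]

[ɤlefefɯzise]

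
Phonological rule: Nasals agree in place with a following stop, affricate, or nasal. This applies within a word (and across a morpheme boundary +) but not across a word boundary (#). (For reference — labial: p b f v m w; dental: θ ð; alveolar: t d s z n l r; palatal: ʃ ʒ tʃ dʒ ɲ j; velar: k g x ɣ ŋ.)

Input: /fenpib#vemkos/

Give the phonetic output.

/n/ before /p/ (labial) → [m]
/m/ before /k/ (velar) → [ŋ]

[fempib#veŋkos]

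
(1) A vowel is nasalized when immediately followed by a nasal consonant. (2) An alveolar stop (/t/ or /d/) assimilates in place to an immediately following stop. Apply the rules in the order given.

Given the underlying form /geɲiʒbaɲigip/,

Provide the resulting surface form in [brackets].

Rule 1: /e/ before nasal /ɲ/ → [ẽ]
Rule 1: /a/ before nasal /ɲ/ → [ã]
After rule 1: gẽɲiʒbãɲigip
Rule 2: no segment meets the rule's conditions; no change.

[gẽɲiʒbãɲigip]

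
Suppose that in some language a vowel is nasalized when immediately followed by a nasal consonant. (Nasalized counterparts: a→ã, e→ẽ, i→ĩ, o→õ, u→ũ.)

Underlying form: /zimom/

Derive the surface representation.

[zĩmõm]

/i/ before nasal /m/ → [ĩ]
/o/ before nasal /m/ → [õ]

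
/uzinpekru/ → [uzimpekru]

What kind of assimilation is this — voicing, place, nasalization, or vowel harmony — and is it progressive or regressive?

place assimilation, regressive

/n/→[m].
Each target copies a feature from the following segment, so the direction is regressive.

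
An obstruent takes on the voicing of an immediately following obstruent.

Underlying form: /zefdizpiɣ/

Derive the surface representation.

[zevdispiɣ]

/f/ before /d/ (voiced) → [v]
/z/ before /p/ (voiceless) → [s]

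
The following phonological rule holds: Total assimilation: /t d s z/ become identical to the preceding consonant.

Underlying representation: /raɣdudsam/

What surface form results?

/d/ after /ɣ/ → [ɣ] (total assimilation)
/s/ after /d/ → [d] (total assimilation)

[raɣɣuddam]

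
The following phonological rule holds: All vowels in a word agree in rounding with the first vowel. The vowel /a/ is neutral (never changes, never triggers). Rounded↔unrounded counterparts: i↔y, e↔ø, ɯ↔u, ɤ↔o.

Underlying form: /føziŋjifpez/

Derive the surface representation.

/i/ harmonizes with /ø/ ([+round]) → [y]
/i/ harmonizes with /ø/ ([+round]) → [y]
/e/ harmonizes with /ø/ ([+round]) → [ø]

[føzyŋjyfpøz]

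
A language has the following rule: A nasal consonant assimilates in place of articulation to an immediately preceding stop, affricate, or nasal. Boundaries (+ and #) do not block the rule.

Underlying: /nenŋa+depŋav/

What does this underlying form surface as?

/ŋ/ after /n/ (alveolar) → [n]
/ŋ/ after /p/ (labial) → [m]

[nenna+depmav]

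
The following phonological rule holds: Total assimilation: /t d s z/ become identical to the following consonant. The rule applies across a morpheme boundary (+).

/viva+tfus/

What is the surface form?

[viva+ffus]

/t/ before /f/ → [f] (total assimilation)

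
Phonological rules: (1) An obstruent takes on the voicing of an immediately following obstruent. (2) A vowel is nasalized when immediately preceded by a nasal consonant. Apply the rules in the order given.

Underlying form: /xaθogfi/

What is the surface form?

Rule 1: /g/ before /f/ (voiceless) → [k]
After rule 1: xaθokfi
Rule 2: no segment meets the rule's conditions; no change.

[xaθokfi]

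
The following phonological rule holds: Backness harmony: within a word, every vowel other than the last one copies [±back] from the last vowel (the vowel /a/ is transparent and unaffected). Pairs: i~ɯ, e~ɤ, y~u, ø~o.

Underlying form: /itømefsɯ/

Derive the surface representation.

[ɯtomɤfsɯ]

/i/ harmonizes with /ɯ/ ([+back]) → [ɯ]
/ø/ harmonizes with /ɯ/ ([+back]) → [o]
/e/ harmonizes with /ɯ/ ([+back]) → [ɤ]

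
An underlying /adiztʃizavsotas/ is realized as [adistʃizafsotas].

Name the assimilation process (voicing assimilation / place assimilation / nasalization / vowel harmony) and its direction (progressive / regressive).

voicing assimilation, regressive

/z/→[s] /v/→[f].
Each target copies a feature from the following segment, so the direction is regressive.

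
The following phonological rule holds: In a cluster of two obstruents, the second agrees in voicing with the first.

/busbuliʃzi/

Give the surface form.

/b/ after /s/ (voiceless) → [p]
/z/ after /ʃ/ (voiceless) → [s]

[buspuliʃsi]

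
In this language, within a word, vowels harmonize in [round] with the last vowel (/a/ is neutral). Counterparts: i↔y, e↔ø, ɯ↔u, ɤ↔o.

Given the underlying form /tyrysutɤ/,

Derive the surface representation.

/y/ harmonizes with /ɤ/ ([-round]) → [i]
/y/ harmonizes with /ɤ/ ([-round]) → [i]
/u/ harmonizes with /ɤ/ ([-round]) → [ɯ]

[tirisɯtɤ]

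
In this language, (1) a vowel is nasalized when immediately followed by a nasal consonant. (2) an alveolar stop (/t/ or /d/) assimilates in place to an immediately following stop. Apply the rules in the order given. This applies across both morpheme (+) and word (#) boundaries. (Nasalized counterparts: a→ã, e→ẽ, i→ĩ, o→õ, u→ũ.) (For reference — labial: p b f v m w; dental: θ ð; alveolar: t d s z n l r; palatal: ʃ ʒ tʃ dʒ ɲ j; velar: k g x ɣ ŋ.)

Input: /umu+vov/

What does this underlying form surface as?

Rule 1: /u/ before nasal /m/ → [ũ]
After rule 1: ũmu+vov
Rule 2: no segment meets the rule's conditions; no change.

[ũmu+vov]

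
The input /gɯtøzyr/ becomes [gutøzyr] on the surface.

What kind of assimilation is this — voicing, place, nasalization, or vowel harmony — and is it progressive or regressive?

/ɯ/→[u].
Vowels agree with the last vowel, so the harmony is regressive.

vowel harmony, regressive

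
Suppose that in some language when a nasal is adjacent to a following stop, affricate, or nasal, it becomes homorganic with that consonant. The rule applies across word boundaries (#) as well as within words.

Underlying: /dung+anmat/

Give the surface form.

[duŋg+ammat]

/n/ before /g/ (velar) → [ŋ]
/n/ before /m/ (labial) → [m]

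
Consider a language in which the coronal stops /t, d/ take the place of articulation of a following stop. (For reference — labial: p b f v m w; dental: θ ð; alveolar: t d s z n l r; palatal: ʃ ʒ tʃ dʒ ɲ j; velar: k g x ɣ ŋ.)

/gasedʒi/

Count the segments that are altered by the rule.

No segment meets the rule's conditions.

0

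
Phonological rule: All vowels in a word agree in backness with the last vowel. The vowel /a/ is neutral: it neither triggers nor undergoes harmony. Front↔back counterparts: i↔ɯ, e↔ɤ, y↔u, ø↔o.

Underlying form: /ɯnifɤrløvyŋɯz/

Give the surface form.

/i/ harmonizes with /ɯ/ ([+back]) → [ɯ]
/ø/ harmonizes with /ɯ/ ([+back]) → [o]
/y/ harmonizes with /ɯ/ ([+back]) → [u]

[ɯnɯfɤrlovuŋɯz]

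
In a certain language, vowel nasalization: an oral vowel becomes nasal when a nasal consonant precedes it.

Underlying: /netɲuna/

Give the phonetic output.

/e/ after nasal /n/ → [ẽ]
/u/ after nasal /ɲ/ → [ũ]
/a/ after nasal /n/ → [ã]

[nẽtɲũnã]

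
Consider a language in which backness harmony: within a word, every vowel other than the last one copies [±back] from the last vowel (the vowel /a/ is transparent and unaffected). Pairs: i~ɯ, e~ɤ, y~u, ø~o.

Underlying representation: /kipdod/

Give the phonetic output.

/i/ harmonizes with /o/ ([+back]) → [ɯ]

[kɯpdod]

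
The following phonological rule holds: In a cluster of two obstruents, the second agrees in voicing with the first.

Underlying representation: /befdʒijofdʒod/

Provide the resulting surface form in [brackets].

/dʒ/ after /f/ (voiceless) → [tʃ]
/dʒ/ after /f/ (voiceless) → [tʃ]

[beftʃijoftʃod]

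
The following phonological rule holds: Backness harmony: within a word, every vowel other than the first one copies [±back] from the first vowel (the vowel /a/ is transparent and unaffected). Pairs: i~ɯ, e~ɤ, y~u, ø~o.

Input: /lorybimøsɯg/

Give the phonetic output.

/y/ harmonizes with /o/ ([+back]) → [u]
/i/ harmonizes with /o/ ([+back]) → [ɯ]
/ø/ harmonizes with /o/ ([+back]) → [o]

[lorubɯmosɯg]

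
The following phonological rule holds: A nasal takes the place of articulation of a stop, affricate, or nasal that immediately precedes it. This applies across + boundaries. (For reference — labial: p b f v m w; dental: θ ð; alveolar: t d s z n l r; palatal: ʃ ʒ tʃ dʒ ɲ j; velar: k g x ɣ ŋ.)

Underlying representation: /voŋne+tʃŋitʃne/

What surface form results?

[voŋŋe+tʃɲitʃɲe]

/n/ after /ŋ/ (velar) → [ŋ]
/ŋ/ after /tʃ/ (palatal) → [ɲ]
/n/ after /tʃ/ (palatal) → [ɲ]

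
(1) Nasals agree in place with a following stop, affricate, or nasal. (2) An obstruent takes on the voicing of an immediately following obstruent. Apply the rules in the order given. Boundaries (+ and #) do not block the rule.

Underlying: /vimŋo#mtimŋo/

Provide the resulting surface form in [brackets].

Rule 1: /m/ before /ŋ/ (velar) → [ŋ]
Rule 1: /m/ before /t/ (alveolar) → [n]
Rule 1: /m/ before /ŋ/ (velar) → [ŋ]
After rule 1: viŋŋo#ntiŋŋo
Rule 2: no segment meets the rule's conditions; no change.

[viŋŋo#ntiŋŋo]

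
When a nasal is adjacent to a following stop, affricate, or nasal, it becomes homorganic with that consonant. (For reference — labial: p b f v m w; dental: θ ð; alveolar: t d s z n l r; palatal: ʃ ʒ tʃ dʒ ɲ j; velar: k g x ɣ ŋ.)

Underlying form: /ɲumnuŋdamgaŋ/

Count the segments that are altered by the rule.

/m/ before /n/ (alveolar) → [n]
/ŋ/ before /d/ (alveolar) → [n]
/m/ before /g/ (velar) → [ŋ]
3 segments change.

3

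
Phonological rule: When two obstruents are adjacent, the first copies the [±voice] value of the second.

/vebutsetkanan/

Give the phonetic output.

no segment meets the rule's conditions; no change.

[vebutsetkanan]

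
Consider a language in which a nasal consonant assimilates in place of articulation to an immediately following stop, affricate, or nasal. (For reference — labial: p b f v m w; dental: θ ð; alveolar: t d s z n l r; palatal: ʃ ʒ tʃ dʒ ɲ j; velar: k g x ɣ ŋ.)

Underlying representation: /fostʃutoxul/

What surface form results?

[fostʃutoxul]

no segment meets the rule's conditions; no change.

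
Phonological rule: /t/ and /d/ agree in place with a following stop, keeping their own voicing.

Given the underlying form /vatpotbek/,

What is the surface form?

/t/ before /p/ (labial) → [p]
/t/ before /b/ (labial) → [p]

[vappopbek]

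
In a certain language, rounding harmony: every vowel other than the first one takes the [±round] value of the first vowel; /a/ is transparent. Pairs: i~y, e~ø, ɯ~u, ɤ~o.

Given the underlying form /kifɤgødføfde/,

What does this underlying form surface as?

/ø/ harmonizes with /i/ ([-round]) → [e]
/ø/ harmonizes with /i/ ([-round]) → [e]

[kifɤgedfefde]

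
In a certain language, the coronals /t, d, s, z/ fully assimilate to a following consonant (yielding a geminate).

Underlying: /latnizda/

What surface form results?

[lannidda]

/t/ before /n/ → [n] (total assimilation)
/z/ before /d/ → [d] (total assimilation)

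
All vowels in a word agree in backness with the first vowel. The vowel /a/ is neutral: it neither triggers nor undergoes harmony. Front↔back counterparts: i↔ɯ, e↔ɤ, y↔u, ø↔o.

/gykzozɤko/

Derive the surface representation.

[gykzøzekø]

/o/ harmonizes with /y/ ([-back]) → [ø]
/ɤ/ harmonizes with /y/ ([-back]) → [e]
/o/ harmonizes with /y/ ([-back]) → [ø]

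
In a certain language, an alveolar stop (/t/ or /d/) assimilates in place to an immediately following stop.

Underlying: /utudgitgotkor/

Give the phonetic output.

/d/ before /g/ (velar) → [g]
/t/ before /g/ (velar) → [k]
/t/ before /k/ (velar) → [k]

[utuggikgokkor]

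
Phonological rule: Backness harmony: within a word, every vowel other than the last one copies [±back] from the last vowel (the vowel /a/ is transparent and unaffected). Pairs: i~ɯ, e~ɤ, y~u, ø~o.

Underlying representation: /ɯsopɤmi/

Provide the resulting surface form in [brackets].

[isøpemi]

/ɯ/ harmonizes with /i/ ([-back]) → [i]
/o/ harmonizes with /i/ ([-back]) → [ø]
/ɤ/ harmonizes with /i/ ([-back]) → [e]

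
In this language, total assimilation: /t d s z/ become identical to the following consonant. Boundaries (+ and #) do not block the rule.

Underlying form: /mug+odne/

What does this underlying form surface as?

/d/ before /n/ → [n] (total assimilation)

[mug+onne]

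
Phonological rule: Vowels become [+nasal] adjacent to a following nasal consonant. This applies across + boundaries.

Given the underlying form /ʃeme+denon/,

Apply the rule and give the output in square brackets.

[ʃẽme+dẽnõn]

/e/ before nasal /m/ → [ẽ]
/e/ before nasal /n/ → [ẽ]
/o/ before nasal /n/ → [õ]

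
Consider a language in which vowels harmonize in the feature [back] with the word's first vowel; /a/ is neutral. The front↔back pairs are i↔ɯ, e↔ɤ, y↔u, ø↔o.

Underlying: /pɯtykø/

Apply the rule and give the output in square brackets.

[pɯtuko]

/y/ harmonizes with /ɯ/ ([+back]) → [u]
/ø/ harmonizes with /ɯ/ ([+back]) → [o]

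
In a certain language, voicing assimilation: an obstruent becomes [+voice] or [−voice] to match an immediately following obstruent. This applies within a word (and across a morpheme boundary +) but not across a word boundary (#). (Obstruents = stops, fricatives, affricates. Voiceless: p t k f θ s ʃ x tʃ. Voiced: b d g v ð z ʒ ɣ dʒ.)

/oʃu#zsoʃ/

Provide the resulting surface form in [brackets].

[oʃu#ssoʃ]

/z/ before /s/ (voiceless) → [s]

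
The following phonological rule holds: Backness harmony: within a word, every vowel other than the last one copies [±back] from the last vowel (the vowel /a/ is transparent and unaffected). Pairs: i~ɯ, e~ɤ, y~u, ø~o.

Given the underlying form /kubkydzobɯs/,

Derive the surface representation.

[kubkudzobɯs]

/y/ harmonizes with /ɯ/ ([+back]) → [u]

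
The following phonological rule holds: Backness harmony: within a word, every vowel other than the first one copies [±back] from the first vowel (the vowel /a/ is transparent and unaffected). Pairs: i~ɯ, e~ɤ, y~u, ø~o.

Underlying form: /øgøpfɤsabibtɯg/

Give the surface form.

[øgøpfesabibtig]

/ɤ/ harmonizes with /ø/ ([-back]) → [e]
/ɯ/ harmonizes with /ø/ ([-back]) → [i]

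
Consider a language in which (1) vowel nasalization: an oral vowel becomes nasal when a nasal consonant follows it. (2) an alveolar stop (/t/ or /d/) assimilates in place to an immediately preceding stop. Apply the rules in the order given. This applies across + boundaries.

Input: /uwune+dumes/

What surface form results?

[uwũne+dũmes]

Rule 1: /u/ before nasal /n/ → [ũ]
Rule 1: /u/ before nasal /m/ → [ũ]
After rule 1: uwũne+dũmes
Rule 2: no segment meets the rule's conditions; no change.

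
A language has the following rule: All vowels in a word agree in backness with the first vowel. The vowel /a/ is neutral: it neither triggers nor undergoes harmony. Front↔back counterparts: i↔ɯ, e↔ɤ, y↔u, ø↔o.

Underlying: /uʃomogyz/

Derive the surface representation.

/y/ harmonizes with /u/ ([+back]) → [u]

[uʃomoguz]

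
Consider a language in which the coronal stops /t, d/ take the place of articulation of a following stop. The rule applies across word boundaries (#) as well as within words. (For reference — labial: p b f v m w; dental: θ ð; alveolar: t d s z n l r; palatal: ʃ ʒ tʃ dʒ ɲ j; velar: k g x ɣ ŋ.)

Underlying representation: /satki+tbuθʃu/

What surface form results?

/t/ before /k/ (velar) → [k]
/t/ before /b/ (labial) → [p]

[sakki+pbuθʃu]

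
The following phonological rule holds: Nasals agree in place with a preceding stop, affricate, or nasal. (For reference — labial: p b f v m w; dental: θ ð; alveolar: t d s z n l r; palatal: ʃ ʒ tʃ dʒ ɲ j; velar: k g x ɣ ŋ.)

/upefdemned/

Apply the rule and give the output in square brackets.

/n/ after /m/ (labial) → [m]

[upefdemmed]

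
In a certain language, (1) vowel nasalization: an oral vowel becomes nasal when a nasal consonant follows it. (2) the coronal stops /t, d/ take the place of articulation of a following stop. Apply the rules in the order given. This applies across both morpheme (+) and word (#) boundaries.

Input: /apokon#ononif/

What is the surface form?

Rule 1: /o/ before nasal /n/ → [õ]
Rule 1: /o/ before nasal /n/ → [õ]
Rule 1: /o/ before nasal /n/ → [õ]
After rule 1: apokõn#õnõnif
Rule 2: no segment meets the rule's conditions; no change.

[apokõn#õnõnif]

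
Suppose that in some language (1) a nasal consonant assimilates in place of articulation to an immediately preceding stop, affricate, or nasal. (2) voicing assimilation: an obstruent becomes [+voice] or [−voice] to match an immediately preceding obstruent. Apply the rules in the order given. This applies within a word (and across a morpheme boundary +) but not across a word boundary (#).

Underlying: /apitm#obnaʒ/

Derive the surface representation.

Rule 1: /m/ after /t/ (alveolar) → [n]
Rule 1: /n/ after /b/ (labial) → [m]
After rule 1: apitn#obmaʒ
Rule 2: no segment meets the rule's conditions; no change.

[apitn#obmaʒ]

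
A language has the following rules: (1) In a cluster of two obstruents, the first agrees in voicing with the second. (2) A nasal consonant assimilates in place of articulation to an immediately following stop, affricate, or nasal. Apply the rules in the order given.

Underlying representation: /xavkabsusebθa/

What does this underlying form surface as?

[xafkapsusepθa]

Rule 1: /v/ before /k/ (voiceless) → [f]
Rule 1: /b/ before /s/ (voiceless) → [p]
Rule 1: /b/ before /θ/ (voiceless) → [p]
After rule 1: xafkapsusepθa
Rule 2: no segment meets the rule's conditions; no change.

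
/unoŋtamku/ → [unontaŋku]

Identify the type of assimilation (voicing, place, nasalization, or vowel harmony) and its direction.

/ŋ/→[n] /m/→[ŋ].
Each target copies a feature from the following segment, so the direction is regressive.

place assimilation, regressive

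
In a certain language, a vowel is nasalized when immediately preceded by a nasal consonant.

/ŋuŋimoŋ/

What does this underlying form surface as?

[ŋũŋĩmõŋ]

/u/ after nasal /ŋ/ → [ũ]
/i/ after nasal /ŋ/ → [ĩ]
/o/ after nasal /m/ → [õ]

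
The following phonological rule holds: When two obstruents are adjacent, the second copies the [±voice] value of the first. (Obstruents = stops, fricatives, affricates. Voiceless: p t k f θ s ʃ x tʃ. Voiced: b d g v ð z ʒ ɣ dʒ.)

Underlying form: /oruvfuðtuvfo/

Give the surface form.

/f/ after /v/ (voiced) → [v]
/t/ after /ð/ (voiced) → [d]
/f/ after /v/ (voiced) → [v]

[oruvvuðduvvo]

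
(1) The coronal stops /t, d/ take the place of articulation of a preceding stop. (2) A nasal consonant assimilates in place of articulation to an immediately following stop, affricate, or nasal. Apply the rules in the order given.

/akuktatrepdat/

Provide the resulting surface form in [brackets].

Rule 1: /t/ after /k/ (velar) → [k]
Rule 1: /d/ after /p/ (labial) → [b]
After rule 1: akukkatrepbat
Rule 2: no segment meets the rule's conditions; no change.

[akukkatrepbat]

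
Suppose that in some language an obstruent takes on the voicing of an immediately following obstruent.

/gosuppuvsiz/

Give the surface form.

[gosuppufsiz]

/v/ before /s/ (voiceless) → [f]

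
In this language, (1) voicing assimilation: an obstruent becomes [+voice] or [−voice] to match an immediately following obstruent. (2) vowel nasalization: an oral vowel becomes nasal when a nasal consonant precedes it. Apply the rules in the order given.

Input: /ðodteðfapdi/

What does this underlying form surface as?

[ðotteθfabdi]

Rule 1: /d/ before /t/ (voiceless) → [t]
Rule 1: /ð/ before /f/ (voiceless) → [θ]
Rule 1: /p/ before /d/ (voiced) → [b]
After rule 1: ðotteθfabdi
Rule 2: no segment meets the rule's conditions; no change.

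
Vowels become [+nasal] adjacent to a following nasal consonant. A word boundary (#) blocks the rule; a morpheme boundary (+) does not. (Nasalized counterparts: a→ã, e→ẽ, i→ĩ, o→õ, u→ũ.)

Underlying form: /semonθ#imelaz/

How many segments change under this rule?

/e/ before nasal /m/ → [ẽ]
/o/ before nasal /n/ → [õ]
/i/ before nasal /m/ → [ĩ]
3 segments change.

3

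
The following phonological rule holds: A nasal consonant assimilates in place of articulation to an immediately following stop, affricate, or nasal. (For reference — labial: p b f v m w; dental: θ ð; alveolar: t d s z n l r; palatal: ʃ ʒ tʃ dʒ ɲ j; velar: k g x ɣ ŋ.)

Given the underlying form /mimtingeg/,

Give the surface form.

/m/ before /t/ (alveolar) → [n]
/n/ before /g/ (velar) → [ŋ]

[mintiŋgeg]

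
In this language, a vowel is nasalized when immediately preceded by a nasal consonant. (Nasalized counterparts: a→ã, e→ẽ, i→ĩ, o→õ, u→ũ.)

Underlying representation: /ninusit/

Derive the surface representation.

[nĩnũsit]

/i/ after nasal /n/ → [ĩ]
/u/ after nasal /n/ → [ũ]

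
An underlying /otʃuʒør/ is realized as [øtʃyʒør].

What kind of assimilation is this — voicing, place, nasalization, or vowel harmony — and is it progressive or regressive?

/o/→[ø] /u/→[y].
Vowels agree with the last vowel, so the harmony is regressive.

vowel harmony, regressive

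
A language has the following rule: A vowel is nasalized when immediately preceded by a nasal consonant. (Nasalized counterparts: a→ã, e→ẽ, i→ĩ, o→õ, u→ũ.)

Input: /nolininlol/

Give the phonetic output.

/o/ after nasal /n/ → [õ]
/i/ after nasal /n/ → [ĩ]

[nõlinĩnlol]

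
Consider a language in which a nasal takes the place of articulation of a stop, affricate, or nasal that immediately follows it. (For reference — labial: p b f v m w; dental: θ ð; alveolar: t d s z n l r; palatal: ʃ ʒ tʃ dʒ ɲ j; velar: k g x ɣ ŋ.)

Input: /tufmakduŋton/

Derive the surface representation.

/ŋ/ before /t/ (alveolar) → [n]

[tufmakdunton]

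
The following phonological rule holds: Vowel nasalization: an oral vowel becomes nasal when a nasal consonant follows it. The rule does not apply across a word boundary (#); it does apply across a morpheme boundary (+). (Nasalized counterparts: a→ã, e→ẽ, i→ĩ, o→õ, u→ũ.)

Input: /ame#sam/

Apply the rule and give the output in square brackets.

/a/ before nasal /m/ → [ã]
/a/ before nasal /m/ → [ã]

[ãme#sãm]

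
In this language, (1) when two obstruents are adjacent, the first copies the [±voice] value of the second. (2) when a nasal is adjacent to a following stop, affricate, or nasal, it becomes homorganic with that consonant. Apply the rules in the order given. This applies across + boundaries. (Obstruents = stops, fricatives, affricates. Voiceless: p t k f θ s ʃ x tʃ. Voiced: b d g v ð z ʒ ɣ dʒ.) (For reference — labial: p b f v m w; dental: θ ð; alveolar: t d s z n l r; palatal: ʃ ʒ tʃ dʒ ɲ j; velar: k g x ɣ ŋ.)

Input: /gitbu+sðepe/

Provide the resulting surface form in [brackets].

Rule 1: /t/ before /b/ (voiced) → [d]
Rule 1: /s/ before /ð/ (voiced) → [z]
After rule 1: gidbu+zðepe
Rule 2: no segment meets the rule's conditions; no change.

[gidbu+zðepe]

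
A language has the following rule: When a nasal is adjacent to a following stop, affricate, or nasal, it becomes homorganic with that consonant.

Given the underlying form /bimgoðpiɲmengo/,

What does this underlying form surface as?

[biŋgoðpimmeŋgo]

/m/ before /g/ (velar) → [ŋ]
/ɲ/ before /m/ (labial) → [m]
/n/ before /g/ (velar) → [ŋ]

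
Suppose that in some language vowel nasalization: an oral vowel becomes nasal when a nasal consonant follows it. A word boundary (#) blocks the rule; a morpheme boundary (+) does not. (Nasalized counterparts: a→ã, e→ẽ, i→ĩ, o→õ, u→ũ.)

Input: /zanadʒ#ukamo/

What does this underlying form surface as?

/a/ before nasal /n/ → [ã]
/a/ before nasal /m/ → [ã]

[zãnadʒ#ukãmo]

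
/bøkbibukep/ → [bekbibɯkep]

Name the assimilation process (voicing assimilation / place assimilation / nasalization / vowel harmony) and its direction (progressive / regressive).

vowel harmony, regressive

/ø/→[e] /u/→[ɯ].
Vowels agree with the last vowel, so the harmony is regressive.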